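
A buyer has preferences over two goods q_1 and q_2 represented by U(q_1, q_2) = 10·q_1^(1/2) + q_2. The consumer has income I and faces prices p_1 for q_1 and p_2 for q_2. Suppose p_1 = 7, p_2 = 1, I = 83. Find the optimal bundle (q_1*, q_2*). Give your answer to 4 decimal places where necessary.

MU_q_1 = 5/√q_1, MU_q_2 = 1. Tangency: 5/√q_1 = p_1/p_2.
Thus q_1* = (5·p_2/p_1)² — independent of I — with the rest of income spent on q_2.
Plugging in: q_1* = (5·1/7)² = 0.5102, q_2* = 79.4286.

q_1* = 0.5102, q_2* = 79.4286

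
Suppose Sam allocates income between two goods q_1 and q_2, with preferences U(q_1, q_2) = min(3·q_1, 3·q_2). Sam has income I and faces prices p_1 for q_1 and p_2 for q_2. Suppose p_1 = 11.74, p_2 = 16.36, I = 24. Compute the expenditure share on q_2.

share on q_2 = 0.5822

Leontief preferences: the optimum is at the kink where q_1/3 = q_2/3, i.e. q_2 = q_1.
Budget: p_1·q_1 + p_2·q_1 = I, so (3·p_1 + 3·p_2)·q_1 = 3·I.
Demand: q_1*(p_1,p_2,I) = 3·I/(3·p_1 + 3·p_2), q_2* = 3·I/(3·p_1 + 3·p_2).
Here 3·11.74 + 3·16.36 = 84.3, giving q_1* = 0.8541 and q_2* = 0.8541.
Expenditure on q_2: 16.36·0.8541 = 13.973; share = 0.5822.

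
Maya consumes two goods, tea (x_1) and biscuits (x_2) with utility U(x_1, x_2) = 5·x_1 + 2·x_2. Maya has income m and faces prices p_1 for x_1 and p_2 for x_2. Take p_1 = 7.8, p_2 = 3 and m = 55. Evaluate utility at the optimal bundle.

x_2 gives more utility per dollar, so spend all income on x_2: x_2* = m/p_2, x_1* = 0.
Numerically: x_1* = 0, x_2* = 18.3333.
Utility at the optimum: U(0, 18.3333) = 36.6667.

V = 36.6667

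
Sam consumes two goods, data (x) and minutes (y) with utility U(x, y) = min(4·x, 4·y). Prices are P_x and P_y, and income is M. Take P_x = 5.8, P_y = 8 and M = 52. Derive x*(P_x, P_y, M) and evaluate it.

Leontief preferences: the optimum is at the kink where x/4 = y/4, i.e. y = x.
Budget: P_x·x + P_y·x = M, so (4·P_x + 4·P_y)·x = 4·M.
Demand: x*(P_x,P_y,M) = 4·M/(4·P_x + 4·P_y), y* = 4·M/(4·P_x + 4·P_y).
Here 4·5.8 + 4·8 = 55.2, giving x* = 3.7681.

x* = 3.7681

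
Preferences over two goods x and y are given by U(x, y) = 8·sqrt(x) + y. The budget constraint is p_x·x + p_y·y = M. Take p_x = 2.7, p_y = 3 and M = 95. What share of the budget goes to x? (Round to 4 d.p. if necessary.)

share on x = 0.5614

Set MRS = p_x/p_y: 4·x^(−1/2) = p_x/p_y.
Thus x* = (4·p_y/p_x)² — independent of M — with the rest of income spent on y.
Plugging in: x* = (4·3/2.7)² = 19.7531, y* = 13.8889.
Expenditure on x: 2.7·19.7531 = 53.3333; share = 0.5614.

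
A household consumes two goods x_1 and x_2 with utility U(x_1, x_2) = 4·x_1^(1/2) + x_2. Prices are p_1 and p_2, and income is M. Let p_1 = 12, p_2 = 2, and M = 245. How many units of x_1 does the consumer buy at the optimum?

Solve: √x_1 = 2·p_2/p_1, so x_1*(p_1,p_2) = (2·p_2/p_1)², and x_2* = (M − p_1·x_1*)/p_2.
Plugging in: x_1* = (2·2/12)² = 0.1111.

x_1* = 0.1111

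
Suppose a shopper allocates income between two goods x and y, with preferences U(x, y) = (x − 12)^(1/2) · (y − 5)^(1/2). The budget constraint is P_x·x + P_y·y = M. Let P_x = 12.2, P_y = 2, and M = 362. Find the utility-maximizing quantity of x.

x* = 20.4262

Let x' = x−12, y' = y−5. MRS = y'/x' = P_x/P_y.
Substituting into the budget: x* = 12 + 0.5·(M − 12·P_x − 5·P_y)/P_x, and y* = 5 + 0.5·(…)/P_y.
Discretionary income = 362 − 12·12.2 − 5·2 = 205.6; x* = 12 + 0.5·205.6/12.2 = 20.4262.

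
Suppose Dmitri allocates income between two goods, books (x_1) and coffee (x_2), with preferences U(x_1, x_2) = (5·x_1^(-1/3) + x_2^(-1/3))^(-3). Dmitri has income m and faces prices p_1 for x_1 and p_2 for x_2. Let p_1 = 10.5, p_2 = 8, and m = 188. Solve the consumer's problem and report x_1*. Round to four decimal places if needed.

x_1* = 13.9945

MU_x_1 ∝ 5·x_1^(-4/3), MU_x_2 ∝ x_2^(-4/3), so MRS = 5·(x_2/x_1)^(4/3) = p_1/p_2.
Hence x_2/x_1 = ((1/5)·p_1/p_2)^(1/(4/3)), i.e. raised to the 0.75 power.
Substitute x_2 = (x_2/x_1)·x_1 into the budget: x_1* = m/(p_1 + p_2·(x_2/x_1)).
Numerically x_2/x_1 = 0.36673, so x_1* = 188/(10.5 + 8·0.36673) = 13.9945.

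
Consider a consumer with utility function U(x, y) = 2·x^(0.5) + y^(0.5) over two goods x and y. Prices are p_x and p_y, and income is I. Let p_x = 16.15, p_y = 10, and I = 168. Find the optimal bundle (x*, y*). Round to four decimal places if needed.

x* = 7.4105, y* = 4.8321

MRS = MU_x/MU_y = 2·(y/x)^(0.5). Set equal to p_x/p_y.
Hence y/x = ((1/2)·p_x/p_y)^(1/(0.5)), i.e. raised to the 2 power.
With the ratio pinned down, the budget gives x* = I/(p_x + p_y·(y/x)) and y* = (y/x)·x*.
Numerically y/x = 0.652056, so x* = 168/(16.15 + 10·0.652056) = 7.4105 and y* = 0.652056·7.4105 = 4.8321.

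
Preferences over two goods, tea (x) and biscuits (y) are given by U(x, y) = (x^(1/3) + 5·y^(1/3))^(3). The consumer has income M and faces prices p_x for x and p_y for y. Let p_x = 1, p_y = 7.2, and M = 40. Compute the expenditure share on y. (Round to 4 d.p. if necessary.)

From the CES first-order condition, (1/5)·(y/x)^(2/3) = p_x/p_y.
Solve for the ratio: y/x = [5·p_x/p_y]^(1.5).
With the ratio pinned down, the budget gives x* = M/(p_x + p_y·(y/x)) and y* = (y/x)·x*.
Numerically y/x = 0.578704, so x* = 40/(1 + 7.2·0.578704) = 7.7419 and y* = 0.578704·7.7419 = 4.4803.
Expenditure on y: 7.2·4.4803 = 32.2581; share = 0.8065.

share on y = 0.8065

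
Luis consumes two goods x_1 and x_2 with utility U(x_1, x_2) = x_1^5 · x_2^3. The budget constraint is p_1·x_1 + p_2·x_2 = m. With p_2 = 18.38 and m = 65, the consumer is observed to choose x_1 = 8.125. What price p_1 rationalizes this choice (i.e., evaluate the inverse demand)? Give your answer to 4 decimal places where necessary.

Tangency: MRS = (5/3)·x_2/x_1 = p_1/p_2.
Rearranging, p_2·x_2 = (3/5)·p_1·x_1. Substituting into the budget gives p_1·x_1·(1 + (3/5)) = m.
Demand: x_1*(p_1,p_2,m) = 0.625·m/p_1 and x_2* = 0.375·m/p_2.
Set x_1* = 8.125 in the demand function and solve for p_1: p_1 = 5.

p_1 = 5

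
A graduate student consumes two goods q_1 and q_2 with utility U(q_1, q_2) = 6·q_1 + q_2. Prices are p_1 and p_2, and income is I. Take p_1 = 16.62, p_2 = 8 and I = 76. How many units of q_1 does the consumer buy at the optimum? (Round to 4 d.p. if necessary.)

q_1* = 4.5728

q_1 gives more utility per dollar, so spend all income on q_1: q_1* = I/p_1, q_2* = 0.
Numerically: q_1* = 4.5728, q_2* = 0.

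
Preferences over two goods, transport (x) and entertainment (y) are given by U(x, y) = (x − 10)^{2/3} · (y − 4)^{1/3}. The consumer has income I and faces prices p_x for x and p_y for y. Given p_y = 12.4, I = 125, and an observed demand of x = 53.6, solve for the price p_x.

This is Cobb-Douglas in (x−10, y−4): tangency gives 2/3·p_y·(y−4) = 1/3·p_x·(x−10).
Substituting into the budget: x* = 10 + 2/3·(I − 10·p_x − 4·p_y)/p_x, and y* = 4 + 1/3·(…)/p_y.
Set x* = 53.6 in the demand function and solve for p_x: p_x = 1.

p_x = 1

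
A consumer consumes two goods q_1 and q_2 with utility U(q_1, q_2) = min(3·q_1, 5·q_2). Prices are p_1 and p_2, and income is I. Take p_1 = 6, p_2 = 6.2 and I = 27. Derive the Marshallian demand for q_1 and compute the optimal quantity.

Demand: q_1*(p_1,p_2,I) = 5·I/(5·p_1 + 3·p_2), q_2* = 3·I/(5·p_1 + 3·p_2).
Here 5·6 + 3·6.2 = 48.6, giving q_1* = 2.7778.

q_1* = 2.7778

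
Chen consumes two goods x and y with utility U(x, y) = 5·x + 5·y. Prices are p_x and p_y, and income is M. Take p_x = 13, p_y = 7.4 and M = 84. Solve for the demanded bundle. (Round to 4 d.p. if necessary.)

x* = 0, y* = 11.3514

Linear utility — the consumer picks whichever good has higher MU/price: 5/13 = 0.3846 vs 5/7.4 = 0.6757.
y gives more utility per dollar, so spend all income on y: y* = M/p_y, x* = 0.
Numerically: x* = 0, y* = 11.3514.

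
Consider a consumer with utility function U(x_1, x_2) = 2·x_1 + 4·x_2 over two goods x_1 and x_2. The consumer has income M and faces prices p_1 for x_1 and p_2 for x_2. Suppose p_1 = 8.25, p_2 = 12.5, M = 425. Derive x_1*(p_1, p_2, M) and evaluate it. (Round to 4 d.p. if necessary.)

Perfect substitutes: compare marginal utility per dollar. 2/p_1 vs 4/p_2 → 0.2424 vs 0.32.
x_2 gives more utility per dollar, so spend all income on x_2: x_2* = M/p_2, x_1* = 0.
Numerically: x_1* = 0, x_2* = 34.

x_1* = 0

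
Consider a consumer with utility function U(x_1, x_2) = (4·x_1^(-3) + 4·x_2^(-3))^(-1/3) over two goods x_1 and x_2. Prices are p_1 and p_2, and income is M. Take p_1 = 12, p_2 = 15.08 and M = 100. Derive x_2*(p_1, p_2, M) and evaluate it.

From the CES first-order condition, (x_2/x_1)^(4) = p_1/p_2.
Solve for the ratio: x_2/x_1 = [p_1/p_2]^(0.25).
Substitute x_2 = (x_2/x_1)·x_1 into the budget: x_1* = M/(p_1 + p_2·(x_2/x_1)).
Numerically x_2/x_1 = 0.944485, so x_1* = 100/(12 + 15.08·0.944485) = 3.8106 and x_2* = 0.944485·3.8106 = 3.599.

x_2* = 3.599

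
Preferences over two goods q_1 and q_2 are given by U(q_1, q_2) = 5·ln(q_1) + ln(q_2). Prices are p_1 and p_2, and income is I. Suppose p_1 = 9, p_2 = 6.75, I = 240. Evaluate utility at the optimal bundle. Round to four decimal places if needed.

V = 17.2848

Tangency: MRS = 5·q_2/q_1 = p_1/p_2.
So 5·p_2·q_2 = p_1·q_1; combined with the budget, a share 5/6 of income goes to q_1.
Demand: q_1*(p_1,p_2,I) = 5/6·I/p_1 and q_2* = 1/6·I/p_2.
At p_1=9, p_2=6.75, I=240: q_1* = 5/6·240/9 = 22.2222, q_2* = 5.9259.
Utility at the optimum: U(22.2222, 5.9259) = 17.2848.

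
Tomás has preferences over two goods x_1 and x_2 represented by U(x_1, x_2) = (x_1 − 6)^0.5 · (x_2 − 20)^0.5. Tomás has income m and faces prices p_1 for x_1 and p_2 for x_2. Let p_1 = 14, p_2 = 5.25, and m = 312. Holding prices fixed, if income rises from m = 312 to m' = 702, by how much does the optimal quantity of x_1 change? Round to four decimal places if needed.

This is Cobb-Douglas in (x_1−6, x_2−20): tangency gives 0.5·p_2·(x_2−20) = 0.5·p_1·(x_1−6).
After buying the subsistence bundle (6, 20), a share 0.5 of the remaining income goes to x_1: x_1* = 6 + 0.5·(m − 6p_1 − 20p_2)/p_1.
Discretionary income = 312 − 6·14 − 20·5.25 = 123; x_1* = 6 + 0.5·123/14 = 10.3929.
At m' = 702: x_1* = 24.3214. Change: 24.3214 − 10.3929 = 13.9286.

Δx_1* = 13.9286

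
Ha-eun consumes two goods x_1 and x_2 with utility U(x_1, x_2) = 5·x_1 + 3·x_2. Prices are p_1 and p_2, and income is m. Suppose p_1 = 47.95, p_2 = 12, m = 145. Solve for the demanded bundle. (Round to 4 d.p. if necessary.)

Perfect substitutes: compare marginal utility per dollar. 5/p_1 vs 3/p_2 → 0.1043 vs 0.25.
x_2 gives more utility per dollar, so spend all income on x_2: x_2* = m/p_2, x_1* = 0.
Numerically: x_1* = 0, x_2* = 12.0833.

x_1* = 0, x_2* = 12.0833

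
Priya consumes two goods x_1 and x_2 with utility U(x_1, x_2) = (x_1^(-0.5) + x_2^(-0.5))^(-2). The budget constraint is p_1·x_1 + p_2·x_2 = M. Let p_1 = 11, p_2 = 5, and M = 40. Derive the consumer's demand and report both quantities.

MRS = MU_x_1/MU_x_2 = (x_2/x_1)^(1.5). Set equal to p_1/p_2.
Solve for the ratio: x_2/x_1 = [p_1/p_2]^(2/3).
Substitute x_2 = (x_2/x_1)·x_1 into the budget: x_1* = M/(p_1 + p_2·(x_2/x_1)).
Numerically x_2/x_1 = 1.691538, so x_1* = 40/(11 + 5·1.691538) = 2.0557 and x_2* = 1.691538·2.0557 = 3.4774.

x_1* = 2.0557, x_2* = 3.4774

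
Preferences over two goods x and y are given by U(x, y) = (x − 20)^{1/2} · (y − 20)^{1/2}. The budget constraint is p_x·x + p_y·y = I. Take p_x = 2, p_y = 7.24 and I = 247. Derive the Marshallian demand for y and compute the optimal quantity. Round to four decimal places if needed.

This is Cobb-Douglas in (x−20, y−20): tangency gives 0.5·p_y·(y−20) = 0.5·p_x·(x−20).
Substituting into the budget: x* = 20 + 0.5·(I − 20·p_x − 20·p_y)/p_x, and y* = 20 + 0.5·(…)/p_y.
Discretionary income = 247 − 20·2 − 20·7.24 = 62.2; y* = 20 + 0.5·62.2/7.24 = 24.2956.

y* = 24.2956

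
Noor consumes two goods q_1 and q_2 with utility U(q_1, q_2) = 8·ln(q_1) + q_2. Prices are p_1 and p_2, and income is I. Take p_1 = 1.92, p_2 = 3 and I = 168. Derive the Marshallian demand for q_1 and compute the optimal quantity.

q_1* = 12.5

MU_q_1 = 8/q_1, MU_q_2 = 1. Tangency: 8/q_1 = p_1/p_2.
So q_1*(p_1,p_2) = 8·p_2/p_1, independent of income; and q_2* = (I − 8·p_2)/p_2.
At the given prices: q_1* = 8·3/1.92 = 12.5.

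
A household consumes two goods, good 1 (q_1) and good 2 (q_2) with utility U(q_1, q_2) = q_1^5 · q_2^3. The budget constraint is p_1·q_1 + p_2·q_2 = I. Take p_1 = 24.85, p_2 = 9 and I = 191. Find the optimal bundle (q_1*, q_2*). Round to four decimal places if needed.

q_1* = 4.8038, q_2* = 7.9583

Demand: q_1*(p_1,p_2,I) = 0.625·I/p_1 and q_2* = 0.375·I/p_2.
At p_1=24.85, p_2=9, I=191: q_1* = 0.625·191/24.85 = 4.8038, q_2* = 7.9583.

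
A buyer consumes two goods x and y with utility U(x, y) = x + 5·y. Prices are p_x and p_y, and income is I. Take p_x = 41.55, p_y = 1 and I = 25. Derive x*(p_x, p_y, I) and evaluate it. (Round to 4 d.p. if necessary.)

x* = 0

Perfect substitutes: compare marginal utility per dollar. 1/p_x vs 5/p_y → 0.0241 vs 5.
y gives more utility per dollar, so spend all income on y: y* = I/p_y, x* = 0.
Numerically: x* = 0, y* = 25.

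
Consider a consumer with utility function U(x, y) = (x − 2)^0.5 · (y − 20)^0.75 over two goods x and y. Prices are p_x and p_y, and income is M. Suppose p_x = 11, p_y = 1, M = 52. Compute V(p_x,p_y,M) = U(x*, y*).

This is Cobb-Douglas in (x−2, y−20): tangency gives 0.5·p_y·(y−20) = 0.75·p_x·(x−2).
Substituting into the budget: x* = 2 + 0.4·(M − 2·p_x − 20·p_y)/p_x, and y* = 20 + 0.6·(…)/p_y.
Discretionary income = 52 − 2·11 − 20·1 = 10; x* = 2 + 0.4·10/11 = 2.3636; y* = 20 + 0.6·10/1 = 26.
Utility at the optimum: U(2.3636, 26) = 2.3118.

V = 2.3118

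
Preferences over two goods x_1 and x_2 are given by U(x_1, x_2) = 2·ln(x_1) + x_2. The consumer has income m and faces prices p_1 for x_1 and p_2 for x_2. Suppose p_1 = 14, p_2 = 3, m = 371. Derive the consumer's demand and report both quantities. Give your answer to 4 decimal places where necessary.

Set MRS = p_1/p_2: (2/x_1)/1 = p_1/p_2.
So x_1*(p_1,p_2) = 2·p_2/p_1, independent of income; and x_2* = (m − 2·p_2)/p_2.
At the given prices: x_1* = 2·3/14 = 0.4286, and x_2* = 121.6667.

x_1* = 0.4286, x_2* = 121.6667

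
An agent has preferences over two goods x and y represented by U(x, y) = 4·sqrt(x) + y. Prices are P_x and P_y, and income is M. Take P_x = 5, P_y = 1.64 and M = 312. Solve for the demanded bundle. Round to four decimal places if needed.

Utility is quasi-linear in y; the FOC for x is 2/√x = P_x/P_y.
Thus x* = (2·P_y/P_x)² — independent of M — with the rest of income spent on y.
Plugging in: x* = (2·1.64/5)² = 0.4303, y* = 188.9319.

x* = 0.4303, y* = 188.9319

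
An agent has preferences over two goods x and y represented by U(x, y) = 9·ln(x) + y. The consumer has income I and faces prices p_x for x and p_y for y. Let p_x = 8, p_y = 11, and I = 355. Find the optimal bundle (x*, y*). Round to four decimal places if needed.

x* = 12.375, y* = 23.2727

So x*(p_x,p_y) = 9·p_y/p_x, independent of income; and y* = (I − 9·p_y)/p_y.
At the given prices: x* = 9·11/8 = 12.375, and y* = 23.2727.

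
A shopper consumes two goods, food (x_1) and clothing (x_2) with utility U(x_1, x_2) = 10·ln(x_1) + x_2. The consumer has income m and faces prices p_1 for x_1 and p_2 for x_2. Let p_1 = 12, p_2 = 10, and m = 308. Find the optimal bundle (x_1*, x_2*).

So x_1*(p_1,p_2) = 10·p_2/p_1, independent of income; and x_2* = (m − 10·p_2)/p_2.
At the given prices: x_1* = 10·10/12 = 8.3333, and x_2* = 20.8.

x_1* = 8.3333, x_2* = 20.8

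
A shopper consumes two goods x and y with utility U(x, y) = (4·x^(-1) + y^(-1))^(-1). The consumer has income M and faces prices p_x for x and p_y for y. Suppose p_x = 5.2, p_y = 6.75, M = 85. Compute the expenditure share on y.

MRS = MU_x/MU_y = 4·(y/x)^(2). Set equal to p_x/p_y.
Hence y/x = ((1/4)·p_x/p_y)^(1/(2)), i.e. raised to the 0.5 power.
With the ratio pinned down, the budget gives x* = M/(p_x + p_y·(y/x)) and y* = (y/x)·x*.
Numerically y/x = 0.438854, so x* = 85/(5.2 + 6.75·0.438854) = 10.4138 and y* = 0.438854·10.4138 = 4.5701.
Expenditure on y: 6.75·4.5701 = 30.8483; share = 0.3629.

share on y = 0.3629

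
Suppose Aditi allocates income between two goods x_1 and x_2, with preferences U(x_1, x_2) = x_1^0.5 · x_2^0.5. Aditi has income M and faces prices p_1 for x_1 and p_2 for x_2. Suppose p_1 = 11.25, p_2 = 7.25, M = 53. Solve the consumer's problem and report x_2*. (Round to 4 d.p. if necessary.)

Tangency: MRS = x_2/x_1 = p_1/p_2.
Rearranging, p_2·x_2 = p_1·x_1. Substituting into the budget gives p_1·x_1·(1 + 1) = M.
Demand: x_1*(p_1,p_2,M) = 0.5·M/p_1 and x_2* = 0.5·M/p_2.
At p_1=11.25, p_2=7.25, M=53: x_2* = 0.5·53/7.25 = 3.6552.

x_2* = 3.6552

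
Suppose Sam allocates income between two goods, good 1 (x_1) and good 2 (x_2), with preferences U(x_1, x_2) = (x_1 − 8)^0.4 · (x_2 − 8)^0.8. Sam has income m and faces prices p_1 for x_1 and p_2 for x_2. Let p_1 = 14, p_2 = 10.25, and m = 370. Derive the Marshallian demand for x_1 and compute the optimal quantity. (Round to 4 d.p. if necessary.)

MRS = (1/2)·(x_2−8)/(x_1−8). Tangency with p_1/p_2 gives x_2−8 = 2·(p_1/p_2)·(x_1−8).
Substituting into the budget: x_1* = 8 + 1/3·(m − 8·p_1 − 8·p_2)/p_1, and x_2* = 8 + 2/3·(…)/p_2.
Discretionary income = 370 − 8·14 − 8·10.25 = 176; x_1* = 8 + 1/3·176/14 = 12.1905.

x_1* = 12.1905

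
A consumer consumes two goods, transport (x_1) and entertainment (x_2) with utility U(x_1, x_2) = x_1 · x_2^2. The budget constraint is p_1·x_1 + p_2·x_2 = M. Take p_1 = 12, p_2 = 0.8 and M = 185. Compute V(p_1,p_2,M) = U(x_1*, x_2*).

MU_x_1/MU_x_2 = (x_2)/(2·x_1); tangency sets this equal to p_1/p_2.
So p_2·x_2 = 2·p_1·x_1; combined with the budget, a share 1/3 of income goes to x_1.
Demand: x_1*(p_1,p_2,M) = 1/3·M/p_1 and x_2* = 2/3·M/p_2.
At p_1=12, p_2=0.8, M=185: x_1* = 1/3·185/12 = 5.1389, x_2* = 154.1667.
Utility at the optimum: U(5.1389, 154.1667) = 122137.8279.

V = 122137.8279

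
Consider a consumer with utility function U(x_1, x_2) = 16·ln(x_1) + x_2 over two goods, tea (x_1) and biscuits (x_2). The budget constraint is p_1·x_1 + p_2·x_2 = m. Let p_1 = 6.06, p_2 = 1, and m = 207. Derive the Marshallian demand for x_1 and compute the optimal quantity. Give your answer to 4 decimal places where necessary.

Set MRS = p_1/p_2: (16/x_1)/1 = p_1/p_2.
So x_1*(p_1,p_2) = 16·p_2/p_1, independent of income; and x_2* = (m − 16·p_2)/p_2.
At the given prices: x_1* = 16·1/6.06 = 2.6403.

x_1* = 2.6403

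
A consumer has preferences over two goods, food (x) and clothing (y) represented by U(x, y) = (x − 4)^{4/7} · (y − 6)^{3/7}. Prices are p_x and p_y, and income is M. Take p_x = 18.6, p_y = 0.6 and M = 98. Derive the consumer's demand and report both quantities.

Let x' = x−4, y' = y−6. MRS = (4/3)·y'/x' = p_x/p_y.
Substituting into the budget: x* = 4 + 4/7·(M − 4·p_x − 6·p_y)/p_x, and y* = 6 + 3/7·(…)/p_y.
Discretionary income = 98 − 4·18.6 − 6·0.6 = 20; x* = 4 + 4/7·20/18.6 = 4.6144; y* = 6 + 3/7·20/0.6 = 20.2857.

x* = 4.6144, y* = 20.2857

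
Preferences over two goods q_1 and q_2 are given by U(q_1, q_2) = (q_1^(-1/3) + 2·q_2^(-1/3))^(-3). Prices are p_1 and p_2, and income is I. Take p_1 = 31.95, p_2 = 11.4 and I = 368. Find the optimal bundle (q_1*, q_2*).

From the CES first-order condition, (1/2)·(q_2/q_1)^(4/3) = p_1/p_2.
Solve for the ratio: q_2/q_1 = [2·p_1/p_2]^(0.75).
With the ratio pinned down, the budget gives q_1* = I/(p_1 + p_2·(q_2/q_1)) and q_2* = (q_2/q_1)·q_1*.
Numerically q_2/q_1 = 3.642898, so q_1* = 368/(31.95 + 11.4·3.642898) = 5.0082 and q_2* = 3.642898·5.0082 = 18.2445.

q_1* = 5.0082, q_2* = 18.2445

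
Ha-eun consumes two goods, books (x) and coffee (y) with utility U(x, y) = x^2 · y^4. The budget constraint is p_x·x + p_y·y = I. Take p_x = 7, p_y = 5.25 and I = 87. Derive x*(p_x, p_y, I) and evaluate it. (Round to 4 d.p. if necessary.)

MU_x/MU_y = (2·y)/(4·x); tangency sets this equal to p_x/p_y.
Rearranging, p_y·y = 2·p_x·x. Substituting into the budget gives p_x·x·(1 + 2) = I.
Demand: x*(p_x,p_y,I) = 1/3·I/p_x and y* = 2/3·I/p_y.
At p_x=7, p_y=5.25, I=87: x* = 1/3·87/7 = 4.1429.

x* = 4.1429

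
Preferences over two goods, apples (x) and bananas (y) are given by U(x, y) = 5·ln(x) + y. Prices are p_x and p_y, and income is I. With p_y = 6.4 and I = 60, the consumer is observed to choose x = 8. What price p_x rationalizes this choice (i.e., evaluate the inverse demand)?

Set MRS = p_x/p_y: (5/x)/1 = p_x/p_y.
So x*(p_x,p_y) = 5·p_y/p_x, independent of income; and y* = (I − 5·p_y)/p_y.
Set x* = 8 in the demand function and solve for p_x: p_x = 4.

p_x = 4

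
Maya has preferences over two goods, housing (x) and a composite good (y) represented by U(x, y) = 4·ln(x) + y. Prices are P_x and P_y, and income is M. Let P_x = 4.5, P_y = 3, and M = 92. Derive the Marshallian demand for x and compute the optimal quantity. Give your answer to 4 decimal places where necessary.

MU_x = 4/x, MU_y = 1. Tangency: 4/x = P_x/P_y.
So x*(P_x,P_y) = 4·P_y/P_x, independent of income; and y* = (M − 4·P_y)/P_y.
At the given prices: x* = 4·3/4.5 = 2.6667.

x* = 2.6667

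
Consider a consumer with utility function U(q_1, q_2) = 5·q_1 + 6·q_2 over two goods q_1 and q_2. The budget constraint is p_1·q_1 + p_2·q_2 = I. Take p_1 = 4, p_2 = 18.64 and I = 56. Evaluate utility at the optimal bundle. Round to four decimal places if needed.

V = 70

Perfect substitutes: compare marginal utility per dollar. 5/p_1 vs 6/p_2 → 1.25 vs 0.3219.
q_1 gives more utility per dollar, so spend all income on q_1: q_1* = I/p_1, q_2* = 0.
Numerically: q_1* = 14, q_2* = 0.
Utility at the optimum: U(14, 0) = 70.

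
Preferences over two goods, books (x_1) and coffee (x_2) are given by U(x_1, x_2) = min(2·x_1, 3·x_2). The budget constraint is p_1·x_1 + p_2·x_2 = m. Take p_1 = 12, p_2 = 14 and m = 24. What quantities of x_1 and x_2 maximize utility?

x_1* = 1.125, x_2* = 0.75

Demand: x_1*(p_1,p_2,m) = 3·m/(3·p_1 + 2·p_2), x_2* = 2·m/(3·p_1 + 2·p_2).
Here 3·12 + 2·14 = 64, giving x_1* = 1.125 and x_2* = 0.75.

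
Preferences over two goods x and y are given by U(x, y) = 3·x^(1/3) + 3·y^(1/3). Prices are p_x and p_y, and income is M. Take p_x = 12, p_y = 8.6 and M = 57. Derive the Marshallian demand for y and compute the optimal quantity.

From the CES first-order condition, (y/x)^(2/3) = p_x/p_y.
Hence y/x = (p_x/p_y)^(1/(2/3)), i.e. raised to the 1.5 power.
Substitute y = (y/x)·x into the budget: x* = M/(p_x + p_y·(y/x)).
Numerically y/x = 1.648254, so x* = 57/(12 + 8.6·1.648254) = 2.1777 and y* = 1.648254·2.1777 = 3.5893.

y* = 3.5893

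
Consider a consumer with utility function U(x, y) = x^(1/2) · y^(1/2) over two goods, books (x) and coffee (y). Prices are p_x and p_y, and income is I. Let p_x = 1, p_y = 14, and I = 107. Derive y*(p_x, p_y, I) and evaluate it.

Demand: x*(p_x,p_y,I) = 0.5·I/p_x and y* = 0.5·I/p_y.
At p_x=1, p_y=14, I=107: y* = 0.5·107/14 = 3.8214.

y* = 3.8214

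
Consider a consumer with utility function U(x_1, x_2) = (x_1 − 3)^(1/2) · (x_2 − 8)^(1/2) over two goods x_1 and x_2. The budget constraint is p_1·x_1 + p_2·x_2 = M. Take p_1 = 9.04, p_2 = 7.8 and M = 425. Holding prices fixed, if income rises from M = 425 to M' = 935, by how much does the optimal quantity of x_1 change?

Let x_1' = x_1−3, x_2' = x_2−8. MRS = x_2'/x_1' = p_1/p_2.
Substituting into the budget: x_1* = 3 + 0.5·(M − 3·p_1 − 8·p_2)/p_1, and x_2* = 8 + 0.5·(…)/p_2.
Discretionary income = 425 − 3·9.04 − 8·7.8 = 335.48; x_1* = 3 + 0.5·335.48/9.04 = 21.5553.
At M' = 935: x_1* = 49.7633. Change: 49.7633 − 21.5553 = 28.208.

Δx_1* = 28.208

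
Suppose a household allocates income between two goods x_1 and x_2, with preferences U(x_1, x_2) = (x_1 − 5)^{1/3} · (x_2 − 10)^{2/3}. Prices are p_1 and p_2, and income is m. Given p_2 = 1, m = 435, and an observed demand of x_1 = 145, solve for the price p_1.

p_1 = 1

This is Cobb-Douglas in (x_1−5, x_2−10): tangency gives 1/3·p_2·(x_2−10) = 2/3·p_1·(x_1−5).
After buying the subsistence bundle (5, 10), a share 1/3 of the remaining income goes to x_1: x_1* = 5 + 1/3·(m − 5p_1 − 10p_2)/p_1.
Set x_1* = 145 in the demand function and solve for p_1: p_1 = 1.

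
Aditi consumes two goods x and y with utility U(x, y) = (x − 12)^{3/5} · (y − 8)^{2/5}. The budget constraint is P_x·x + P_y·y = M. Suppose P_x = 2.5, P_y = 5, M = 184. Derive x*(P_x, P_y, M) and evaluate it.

x* = 39.36

Discretionary income = 184 − 12·2.5 − 8·5 = 114; x* = 12 + 0.6·114/2.5 = 39.36.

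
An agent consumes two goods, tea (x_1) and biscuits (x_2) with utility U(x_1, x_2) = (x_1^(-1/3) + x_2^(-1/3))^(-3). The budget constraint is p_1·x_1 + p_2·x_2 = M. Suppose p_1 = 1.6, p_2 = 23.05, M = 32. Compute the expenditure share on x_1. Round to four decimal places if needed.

share on x_1 = 0.3392

From the CES first-order condition, (x_2/x_1)^(4/3) = p_1/p_2.
Hence x_2/x_1 = (p_1/p_2)^(1/(4/3)), i.e. raised to the 0.75 power.
Substitute x_2 = (x_2/x_1)·x_1 into the budget: x_1* = M/(p_1 + p_2·(x_2/x_1)).
Numerically x_2/x_1 = 0.135234, so x_1* = 32/(1.6 + 23.05·0.135234) = 6.7838 and x_2* = 0.135234·6.7838 = 0.9174.
Expenditure on x_1: 1.6·6.7838 = 10.854; share = 0.3392.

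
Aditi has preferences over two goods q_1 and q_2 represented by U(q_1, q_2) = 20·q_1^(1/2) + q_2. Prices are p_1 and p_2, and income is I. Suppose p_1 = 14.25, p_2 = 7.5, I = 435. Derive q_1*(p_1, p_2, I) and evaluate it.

Utility is quasi-linear in q_2; the FOC for q_1 is 10/√q_1 = p_1/p_2.
Thus q_1* = (10·p_2/p_1)² — independent of I — with the rest of income spent on q_2.
Plugging in: q_1* = (10·7.5/14.25)² = 27.7008.

q_1* = 27.7008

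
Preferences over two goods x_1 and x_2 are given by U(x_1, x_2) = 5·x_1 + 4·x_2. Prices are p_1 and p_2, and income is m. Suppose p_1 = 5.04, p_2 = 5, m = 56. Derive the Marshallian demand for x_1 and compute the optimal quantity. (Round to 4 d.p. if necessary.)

x_1* = 11.1111

Numerically: x_1* = 11.1111, x_2* = 0.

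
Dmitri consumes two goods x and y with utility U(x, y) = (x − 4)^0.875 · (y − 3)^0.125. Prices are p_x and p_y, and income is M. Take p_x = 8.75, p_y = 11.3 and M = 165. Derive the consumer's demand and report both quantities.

x* = 13.61, y* = 4.0631

Let x' = x−4, y' = y−3. MRS = 7·y'/x' = p_x/p_y.
Substituting into the budget: x* = 4 + 0.875·(M − 4·p_x − 3·p_y)/p_x, and y* = 3 + 0.125·(…)/p_y.
Discretionary income = 165 − 4·8.75 − 3·11.3 = 96.1; x* = 4 + 0.875·96.1/8.75 = 13.61; y* = 3 + 0.125·96.1/11.3 = 4.0631.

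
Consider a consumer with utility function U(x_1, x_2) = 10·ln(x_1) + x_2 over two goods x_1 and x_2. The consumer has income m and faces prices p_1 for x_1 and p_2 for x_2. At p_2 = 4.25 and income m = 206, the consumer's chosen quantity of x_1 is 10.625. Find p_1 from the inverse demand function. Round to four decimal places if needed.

MU_x_1 = 10/x_1, MU_x_2 = 1. Tangency: 10/x_1 = p_1/p_2.
So x_1*(p_1,p_2) = 10·p_2/p_1, independent of income; and x_2* = (m − 10·p_2)/p_2.
Set x_1* = 10.625 in the demand function and solve for p_1: p_1 = 4.

p_1 = 4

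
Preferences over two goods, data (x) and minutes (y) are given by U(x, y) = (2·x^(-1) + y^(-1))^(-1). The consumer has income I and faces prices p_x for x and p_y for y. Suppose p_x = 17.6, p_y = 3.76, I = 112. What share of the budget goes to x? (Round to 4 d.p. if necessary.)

share on x = 0.7537

MRS = MU_x/MU_y = 2·(y/x)^(2). Set equal to p_x/p_y.
Hence y/x = ((1/2)·p_x/p_y)^(1/(2)), i.e. raised to the 0.5 power.
With the ratio pinned down, the budget gives x* = I/(p_x + p_y·(y/x)) and y* = (y/x)·x*.
Numerically y/x = 1.529845, so x* = 112/(17.6 + 3.76·1.529845) = 4.7961 and y* = 1.529845·4.7961 = 7.3373.
Expenditure on x: 17.6·4.7961 = 84.4117; share = 0.7537.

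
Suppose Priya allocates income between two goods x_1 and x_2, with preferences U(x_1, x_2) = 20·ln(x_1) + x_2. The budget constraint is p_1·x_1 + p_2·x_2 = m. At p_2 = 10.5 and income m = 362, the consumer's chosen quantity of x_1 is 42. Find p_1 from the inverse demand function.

Set MRS = p_1/p_2: (20/x_1)/1 = p_1/p_2.
So x_1*(p_1,p_2) = 20·p_2/p_1, independent of income; and x_2* = (m − 20·p_2)/p_2.
Set x_1* = 42 in the demand function and solve for p_1: p_1 = 5.

p_1 = 5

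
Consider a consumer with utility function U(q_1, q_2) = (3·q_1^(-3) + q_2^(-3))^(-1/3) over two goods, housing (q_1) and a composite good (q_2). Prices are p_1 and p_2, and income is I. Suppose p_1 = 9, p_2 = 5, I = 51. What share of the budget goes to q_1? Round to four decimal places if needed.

From the CES first-order condition, 3·(q_2/q_1)^(4) = p_1/p_2.
Solve for the ratio: q_2/q_1 = [(1/3)·p_1/p_2]^(0.25).
With the ratio pinned down, the budget gives q_1* = I/(p_1 + p_2·(q_2/q_1)) and q_2* = (q_2/q_1)·q_1*.
Numerically q_2/q_1 = 0.880112, so q_1* = 51/(9 + 5·0.880112) = 3.8058 and q_2* = 0.880112·3.8058 = 3.3495.
Expenditure on q_1: 9·3.8058 = 34.2523; share = 0.6716.

share on q_1 = 0.6716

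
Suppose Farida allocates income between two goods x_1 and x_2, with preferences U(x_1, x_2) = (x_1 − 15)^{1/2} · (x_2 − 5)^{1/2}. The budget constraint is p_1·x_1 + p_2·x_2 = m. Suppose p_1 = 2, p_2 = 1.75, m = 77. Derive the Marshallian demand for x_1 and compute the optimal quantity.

MRS = (x_2−5)/(x_1−15). Tangency with p_1/p_2 gives x_2−5 = (p_1/p_2)·(x_1−15).
After buying the subsistence bundle (15, 5), a share 0.5 of the remaining income goes to x_1: x_1* = 15 + 0.5·(m − 15p_1 − 5p_2)/p_1.
Discretionary income = 77 − 15·2 − 5·1.75 = 38.25; x_1* = 15 + 0.5·38.25/2 = 24.5625.

x_1* = 24.5625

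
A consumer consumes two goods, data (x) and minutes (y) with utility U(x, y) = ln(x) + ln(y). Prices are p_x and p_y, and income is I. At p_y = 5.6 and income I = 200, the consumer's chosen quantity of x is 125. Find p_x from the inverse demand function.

MU_x/MU_y = (y)/(x); tangency sets this equal to p_x/p_y.
So p_y·y = p_x·x; combined with the budget, a share 0.5 of income goes to x.
Demand: x*(p_x,p_y,I) = 0.5·I/p_x and y* = 0.5·I/p_y.
Set x* = 125 in the demand function and solve for p_x: p_x = 0.8.

p_x = 0.8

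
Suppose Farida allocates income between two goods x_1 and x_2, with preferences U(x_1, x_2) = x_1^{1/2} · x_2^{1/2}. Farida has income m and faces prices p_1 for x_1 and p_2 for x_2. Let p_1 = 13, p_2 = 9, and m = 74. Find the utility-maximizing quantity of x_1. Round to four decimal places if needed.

x_1* = 2.8462

The MRS is x_2/x_1. Set MRS = p_1/p_2.
So 0.5·p_2·x_2 = 0.5·p_1·x_1; combined with the budget, a share 0.5 of income goes to x_1.
Demand: x_1*(p_1,p_2,m) = 0.5·m/p_1 and x_2* = 0.5·m/p_2.
At p_1=13, p_2=9, m=74: x_1* = 0.5·74/13 = 2.8462.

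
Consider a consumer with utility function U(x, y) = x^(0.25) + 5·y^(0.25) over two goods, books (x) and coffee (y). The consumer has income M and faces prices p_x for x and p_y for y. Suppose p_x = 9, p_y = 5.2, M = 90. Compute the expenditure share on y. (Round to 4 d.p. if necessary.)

MU_x ∝ x^(-0.75), MU_y ∝ 5·y^(-0.75), so MRS = (1/5)·(y/x)^(0.75) = p_x/p_y.
Solve for the ratio: y/x = [5·p_x/p_y]^(4/3).
Substitute y = (y/x)·x into the budget: x* = M/(p_x + p_y·(y/x)).
Numerically y/x = 17.766923, so x* = 90/(9 + 5.2·17.766923) = 0.8877 and y* = 17.766923·0.8877 = 15.7713.
Expenditure on y: 5.2·15.7713 = 82.0109; share = 0.9112.

share on y = 0.9112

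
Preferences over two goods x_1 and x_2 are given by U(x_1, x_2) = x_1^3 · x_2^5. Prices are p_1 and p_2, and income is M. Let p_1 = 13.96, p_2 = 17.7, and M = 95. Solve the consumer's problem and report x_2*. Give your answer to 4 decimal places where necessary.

Tangency: MRS = (3/5)·x_2/x_1 = p_1/p_2.
Rearranging, p_2·x_2 = (5/3)·p_1·x_1. Substituting into the budget gives p_1·x_1·(1 + (5/3)) = M.
Demand: x_1*(p_1,p_2,M) = 0.375·M/p_1 and x_2* = 0.625·M/p_2.
At p_1=13.96, p_2=17.7, M=95: x_2* = 0.625·95/17.7 = 3.3545.

x_2* = 3.3545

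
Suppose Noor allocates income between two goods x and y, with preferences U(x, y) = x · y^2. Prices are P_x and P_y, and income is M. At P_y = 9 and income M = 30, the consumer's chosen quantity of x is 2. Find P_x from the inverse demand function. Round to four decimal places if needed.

P_x = 5

Tangency: MRS = (1/2)·y/x = P_x/P_y.
So P_y·y = 2·P_x·x; combined with the budget, a share 1/3 of income goes to x.
Demand: x*(P_x,P_y,M) = 1/3·M/P_x and y* = 2/3·M/P_y.
Set x* = 2 in the demand function and solve for P_x: P_x = 5.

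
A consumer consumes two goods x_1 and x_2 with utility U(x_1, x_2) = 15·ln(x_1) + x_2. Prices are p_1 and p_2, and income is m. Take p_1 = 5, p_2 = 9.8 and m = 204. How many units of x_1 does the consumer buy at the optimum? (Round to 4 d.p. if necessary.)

MU_x_1 = 15/x_1, MU_x_2 = 1. Tangency: 15/x_1 = p_1/p_2.
So x_1*(p_1,p_2) = 15·p_2/p_1, independent of income; and x_2* = (m − 15·p_2)/p_2.
At the given prices: x_1* = 15·9.8/5 = 29.4.

x_1* = 29.4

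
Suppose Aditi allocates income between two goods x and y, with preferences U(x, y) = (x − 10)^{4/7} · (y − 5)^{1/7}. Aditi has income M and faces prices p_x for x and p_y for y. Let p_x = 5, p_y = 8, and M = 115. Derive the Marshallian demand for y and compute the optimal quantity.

This is Cobb-Douglas in (x−10, y−5): tangency gives 4/7·p_y·(y−5) = 1/7·p_x·(x−10).
After buying the subsistence bundle (10, 5), a share 0.8 of the remaining income goes to x: x* = 10 + 0.8·(M − 10p_x − 5p_y)/p_x.
Discretionary income = 115 − 10·5 − 5·8 = 25; y* = 5 + 0.2·25/8 = 5.625.

y* = 5.625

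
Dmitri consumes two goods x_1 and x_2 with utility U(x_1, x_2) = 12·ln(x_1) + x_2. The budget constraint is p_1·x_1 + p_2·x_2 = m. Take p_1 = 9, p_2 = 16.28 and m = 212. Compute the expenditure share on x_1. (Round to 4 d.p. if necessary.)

share on x_1 = 0.9215

Set MRS = p_1/p_2: (12/x_1)/1 = p_1/p_2.
So x_1*(p_1,p_2) = 12·p_2/p_1, independent of income; and x_2* = (m − 12·p_2)/p_2.
At the given prices: x_1* = 12·16.28/9 = 21.7067, and x_2* = 1.0221.
Expenditure on x_1: 9·21.7067 = 195.36; share = 0.9215.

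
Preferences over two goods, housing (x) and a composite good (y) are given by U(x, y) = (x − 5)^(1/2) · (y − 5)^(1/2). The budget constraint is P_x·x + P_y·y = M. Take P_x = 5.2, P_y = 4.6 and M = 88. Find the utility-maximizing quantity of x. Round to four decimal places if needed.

x* = 8.75

After buying the subsistence bundle (5, 5), a share 0.5 of the remaining income goes to x: x* = 5 + 0.5·(M − 5P_x − 5P_y)/P_x.
Discretionary income = 88 − 5·5.2 − 5·4.6 = 39; x* = 5 + 0.5·39/5.2 = 8.75.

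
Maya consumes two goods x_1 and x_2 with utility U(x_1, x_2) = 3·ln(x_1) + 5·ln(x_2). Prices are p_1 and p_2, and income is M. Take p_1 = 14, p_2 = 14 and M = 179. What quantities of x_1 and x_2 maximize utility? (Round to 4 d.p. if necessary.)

x_1* = 4.7946, x_2* = 7.9911

Demand: x_1*(p_1,p_2,M) = 0.375·M/p_1 and x_2* = 0.625·M/p_2.
At p_1=14, p_2=14, M=179: x_1* = 0.375·179/14 = 4.7946, x_2* = 7.9911.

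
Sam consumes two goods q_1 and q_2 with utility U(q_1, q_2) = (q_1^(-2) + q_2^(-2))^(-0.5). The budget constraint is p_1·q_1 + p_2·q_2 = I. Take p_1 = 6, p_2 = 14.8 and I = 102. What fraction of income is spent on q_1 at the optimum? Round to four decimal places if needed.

share on q_1 = 0.3539

MU_q_1 ∝ q_1^(-3), MU_q_2 ∝ q_2^(-3), so MRS = (q_2/q_1)^(3) = p_1/p_2.
Hence q_2/q_1 = (p_1/p_2)^(1/(3)), i.e. raised to the 1/3 power.
With the ratio pinned down, the budget gives q_1* = I/(p_1 + p_2·(q_2/q_1)) and q_2* = (q_2/q_1)·q_1*.
Numerically q_2/q_1 = 0.74011, so q_1* = 102/(6 + 14.8·0.74011) = 6.0164 and q_2* = 0.74011·6.0164 = 4.4528.
Expenditure on q_1: 6·6.0164 = 36.0985; share = 0.3539.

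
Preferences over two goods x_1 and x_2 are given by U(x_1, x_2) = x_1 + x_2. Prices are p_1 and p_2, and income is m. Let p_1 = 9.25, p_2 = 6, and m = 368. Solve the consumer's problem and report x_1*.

Numerically: x_1* = 0, x_2* = 61.3333.

x_1* = 0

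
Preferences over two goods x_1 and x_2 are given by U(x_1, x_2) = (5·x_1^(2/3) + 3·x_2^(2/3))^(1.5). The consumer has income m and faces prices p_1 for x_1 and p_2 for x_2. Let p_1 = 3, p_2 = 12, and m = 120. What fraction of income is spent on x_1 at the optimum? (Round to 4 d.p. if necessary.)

share on x_1 = 0.9867

MRS = MU_x_1/MU_x_2 = (5/3)·(x_2/x_1)^(1/3). Set equal to p_1/p_2.
Solve for the ratio: x_2/x_1 = [(3/5)·p_1/p_2]^(3).
With the ratio pinned down, the budget gives x_1* = m/(p_1 + p_2·(x_2/x_1)) and x_2* = (x_2/x_1)·x_1*.
Numerically x_2/x_1 = 0.003375, so x_1* = 120/(3 + 12·0.003375) = 39.4672 and x_2* = 0.003375·39.4672 = 0.1332.
Expenditure on x_1: 3·39.4672 = 118.4016; share = 0.9867.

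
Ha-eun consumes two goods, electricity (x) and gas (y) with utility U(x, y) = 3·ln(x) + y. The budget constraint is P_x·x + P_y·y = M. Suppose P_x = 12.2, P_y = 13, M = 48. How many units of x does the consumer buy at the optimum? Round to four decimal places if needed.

MU_x = 3/x, MU_y = 1. Tangency: 3/x = P_x/P_y.
So x*(P_x,P_y) = 3·P_y/P_x, independent of income; and y* = (M − 3·P_y)/P_y.
At the given prices: x* = 3·13/12.2 = 3.1967.

x* = 3.1967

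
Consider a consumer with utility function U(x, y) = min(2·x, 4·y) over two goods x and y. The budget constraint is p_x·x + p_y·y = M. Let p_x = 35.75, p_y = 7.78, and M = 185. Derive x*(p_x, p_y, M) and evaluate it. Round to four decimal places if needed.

With perfect complements, no substitution: consume in ratio x:y = 4:2.
Budget: p_x·x + p_y·(1/2)·x = M, so (4·p_x + 2·p_y)·x = 4·M.
Demand: x*(p_x,p_y,M) = 4·M/(4·p_x + 2·p_y), y* = 2·M/(4·p_x + 2·p_y).
Here 4·35.75 + 2·7.78 = 158.56, giving x* = 4.667.

x* = 4.667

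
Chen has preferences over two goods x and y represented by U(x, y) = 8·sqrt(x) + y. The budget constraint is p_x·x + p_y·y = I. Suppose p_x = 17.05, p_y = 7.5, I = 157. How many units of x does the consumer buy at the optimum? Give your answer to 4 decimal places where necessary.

x* = 3.0959

MU_x = 4/√x, MU_y = 1. Tangency: 4/√x = p_x/p_y.
Solve: √x = 4·p_y/p_x, so x*(p_x,p_y) = (4·p_y/p_x)², and y* = (I − p_x·x*)/p_y.
Plugging in: x* = (4·7.5/17.05)² = 3.0959.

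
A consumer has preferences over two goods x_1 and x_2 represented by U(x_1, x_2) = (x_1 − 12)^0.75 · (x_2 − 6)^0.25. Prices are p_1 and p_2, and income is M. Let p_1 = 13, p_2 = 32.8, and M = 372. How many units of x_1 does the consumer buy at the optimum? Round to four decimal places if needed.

x_1* = 13.1077

Substituting into the budget: x_1* = 12 + 0.75·(M − 12·p_1 − 6·p_2)/p_1, and x_2* = 6 + 0.25·(…)/p_2.
Discretionary income = 372 − 12·13 − 6·32.8 = 19.2; x_1* = 12 + 0.75·19.2/13 = 13.1077.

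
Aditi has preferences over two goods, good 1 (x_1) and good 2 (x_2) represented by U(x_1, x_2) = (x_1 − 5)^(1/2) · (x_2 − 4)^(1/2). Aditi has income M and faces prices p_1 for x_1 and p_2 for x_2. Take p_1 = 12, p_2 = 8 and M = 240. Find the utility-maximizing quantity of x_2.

x_2* = 13.25

Substituting into the budget: x_1* = 5 + 0.5·(M − 5·p_1 − 4·p_2)/p_1, and x_2* = 4 + 0.5·(…)/p_2.
Discretionary income = 240 − 5·12 − 4·8 = 148; x_2* = 4 + 0.5·148/8 = 13.25.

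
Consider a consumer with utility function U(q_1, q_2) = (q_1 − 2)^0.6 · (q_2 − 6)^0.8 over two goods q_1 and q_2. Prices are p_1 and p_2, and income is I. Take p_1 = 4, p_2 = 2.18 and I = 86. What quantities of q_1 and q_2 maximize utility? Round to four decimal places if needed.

q_1* = 8.9557, q_2* = 23.017

Discretionary income = 86 − 2·4 − 6·2.18 = 64.92; q_1* = 2 + 3/7·64.92/4 = 8.9557; q_2* = 6 + 4/7·64.92/2.18 = 23.017.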